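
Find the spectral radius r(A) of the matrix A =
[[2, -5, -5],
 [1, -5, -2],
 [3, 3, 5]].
r(A) ≈ 4.5407

The eigenvalues of A are the roots of its characteristic polynomial. With M = A (coefficients from the trace, the sum of principal 2x2 minors, and det A):
  p(λ) = det(λ I - M) = λ^3 - 2λ^2 + λ + 73.
No integer candidate from the rational root theorem (±divisors of 73) is a root, so the roots are irrational. The cubic discriminant is Δ = -144175 < 0, so there is one real root and a complex-conjugate pair. p(-4) = -27 and p(-3) = 25 have opposite signs, so a root lies in (-4, -3); Newton's method refines it to λ ≈ -3.5407. Dividing out (λ - (-3.5407)) leaves approximately λ^2 - 5.5407λ + 20.6176. For λ^2 - 5.5407λ + 20.6176 the discriminant is -51.7715. It is negative, so the remaining roots are the complex-conjugate pair λ ≈ 2.7703 ± 3.5976i. Their product equals the constant term, so |λ|^2 ≈ 20.6176 and |λ| ≈ 4.5407.
Thus the eigenvalues (to 4 decimals) are -3.5407 (modulus 3.5407); 2.7703 ± 3.5976i (modulus 4.5407). The spectral radius is the largest modulus: r(A) ≈ 4.5407. (Cross-check: r(A) ≤ ||A||_2 ≈ 10.3256; equality holds whenever A is normal, though it can also hold for some non-normal A.)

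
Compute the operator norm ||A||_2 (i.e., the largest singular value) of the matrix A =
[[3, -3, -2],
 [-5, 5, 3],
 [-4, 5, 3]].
||A||_2 ≈ 11.4298 (= sqrt(largest eigenvalue of A^T A))

||A||_2 = sigma_max(A) = sqrt(lambda_max(A^T A)). Form the symmetric matrix M = A^T A =
[[50, -54, -33],
 [-54, 59, 36],
 [-33, 36, 22]].
Its characteristic polynomial (trace, sum of principal 2x2 minors, determinant of M give the coefficients) is
  p(λ) = det(λ I - M) = λ^3 - 131λ^2 + 47λ - 1.
No integer candidate from the rational root theorem (±divisors of 1) is a root, so the roots are irrational. The cubic discriminant is Δ = 28611792 > 0, so there are three distinct real roots. p(0) = -1 and p(0.25) = 2.5781 have opposite signs, so a root lies in (0, 0.25); Newton's method refines it to λ ≈ 0.0227. p(0.25) = 2.5781 and p(0.5) = -10.125 have opposite signs, so a root lies in (0.25, 0.5); Newton's method refines it to λ ≈ 0.337. p(130) = -10791 and p(131) = 6156 have opposite signs, so a root lies in (130, 131); Newton's method refines it to λ ≈ 130.6403. Check (Vieta): the three roots sum to 131, matching tr M = 131.
So the eigenvalues of A^T A are ≈ 0.0227, 0.337, 130.6403 (all ≥ 0, as they must be for A^T A). The largest is λ_max ≈ 130.6403, hence ||A||_2 = sqrt(λ_max) ≈ 11.4298.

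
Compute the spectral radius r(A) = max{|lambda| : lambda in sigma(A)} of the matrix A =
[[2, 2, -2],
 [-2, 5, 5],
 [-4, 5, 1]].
r(A) = 8

The eigenvalues of A are the roots of its characteristic polynomial. With M = A (coefficients from the trace, the sum of principal 2x2 minors, and det A):
  p(λ) = det(λ I - M) = λ^3 - 8λ^2 - 12λ + 96.
By the rational root theorem any rational root is an integer divisor of 96. Testing λ = 8: p(8) = 512 - 512 - 96 + 96 = 0, so λ = 8 is a root. Dividing out (λ - 8) leaves p(λ) = (λ - 8)(λ^2 - 12). For λ^2 - 12 the discriminant is 48. It is nonnegative but not a perfect square, so the roots are real and irrational: λ = ± sqrt(48)/2 ≈ 3.4641, -3.4641.
Thus the eigenvalues (to 4 decimals) are 3.4641 (modulus 3.4641); -3.4641 (modulus 3.4641); 8 (modulus 8). The spectral radius is the largest modulus: r(A) = 8. (Cross-check: r(A) ≤ ||A||_2 ≈ 9.3056; equality holds whenever A is normal, though it can also hold for some non-normal A.)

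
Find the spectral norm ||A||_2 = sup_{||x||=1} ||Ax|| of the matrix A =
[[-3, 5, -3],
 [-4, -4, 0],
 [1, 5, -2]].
||A||_2 ≈ 8.7243 (= sqrt(largest eigenvalue of A^T A))

||A||_2 = sigma_max(A) = sqrt(lambda_max(A^T A)). Form the symmetric matrix M = A^T A =
[[26, 6, 7],
 [6, 66, -25],
 [7, -25, 13]].
Its characteristic polynomial (trace, sum of principal 2x2 minors, determinant of M give the coefficients) is
  p(λ) = det(λ I - M) = λ^3 - 105λ^2 + 2202λ - 256.
No integer candidate from the rational root theorem (±divisors of 256) is a root, so the roots are irrational. The cubic discriminant is Δ = 10628036676 > 0, so there are three distinct real roots. p(0) = -256 and p(1) = 1842 have opposite signs, so a root lies in (0, 1); Newton's method refines it to λ ≈ 0.1169. p(28) = 1032 and p(29) = -314 have opposite signs, so a root lies in (28, 29); Newton's method refines it to λ ≈ 28.7693. p(76) = -408 and p(77) = 3286 have opposite signs, so a root lies in (76, 77); Newton's method refines it to λ ≈ 76.1138. Check (Vieta): the three roots sum to 105, matching tr M = 105.
So the eigenvalues of A^T A are ≈ 0.1169, 28.7693, 76.1138 (all ≥ 0, as they must be for A^T A). The largest is λ_max ≈ 76.1138, hence ||A||_2 = sqrt(λ_max) ≈ 8.7243.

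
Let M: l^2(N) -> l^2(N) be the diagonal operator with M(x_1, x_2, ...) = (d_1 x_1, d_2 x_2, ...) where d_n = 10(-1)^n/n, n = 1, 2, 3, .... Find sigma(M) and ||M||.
sigma(M) = {10(-1)^n/n : n ≥ 1} ∪ {0}; ||M|| = 10

A bounded diagonal operator on l^2 with diagonal entries d_n has spectrum equal to the closure of {d_n : n ≥ 1}: every d_n is an eigenvalue (with eigenvector e_n), so {d_n} ⊂ sigma(M); the spectrum is closed, so its closure is too; and for lambda not in the closure, (M - lambda I) has bounded inverse (the diagonal entries 1/(d_n - lambda) are bounded). For our sequence d_n = 10(-1)^n/n, n = 1, 2, 3, ...:
  - {d_n} = {10(-1)^n/n : n ≥ 1}; the only limit point is 0
  - closure = {10(-1)^n/n : n ≥ 1} ∪ {0}
For the norm: a diagonal operator has ||M|| = sup_n |d_n|. Here |d_n| = 10/n is decreasing, so sup_n |d_n| = |d_1| = 10. So ||M|| = 10.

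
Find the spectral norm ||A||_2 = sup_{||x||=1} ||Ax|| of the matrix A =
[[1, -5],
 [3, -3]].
||A||_2 = sqrt((44 + sqrt(1360))/2) ≈ 6.3592 (= sqrt(largest eigenvalue of A^T A))

||A||_2 = sigma_max(A) = sqrt(lambda_max(A^T A)). Form the symmetric matrix M = A^T A =
[[10, -14],
 [-14, 34]].
Its characteristic polynomial (trace, determinant of M give the coefficients) is
  p(λ) = det(λ I - M) = λ^2 - 44λ + 144.
For λ^2 - 44λ + 144 the discriminant is 1360. It is nonnegative but not a perfect square, so the roots are real and irrational: λ = (44 ± sqrt(1360))/2 ≈ 40.4391, 3.5609.
So the eigenvalues of A^T A are ≈ 3.5609, 40.4391 (all ≥ 0, as they must be for A^T A). The largest is λ_max = (44 + sqrt(1360))/2 ≈ 40.4391, hence ||A||_2 = sqrt(λ_max) = sqrt((44 + sqrt(1360))/2) ≈ 6.3592.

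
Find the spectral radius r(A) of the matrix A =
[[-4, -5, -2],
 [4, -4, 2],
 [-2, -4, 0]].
r(A) ≈ 6.8376

The eigenvalues of A are the roots of its characteristic polynomial. With M = A (coefficients from the trace, the sum of principal 2x2 minors, and det A):
  p(λ) = det(λ I - M) = λ^3 + 8λ^2 + 40λ - 36.
No integer candidate from the rational root theorem (±divisors of 36) is a root, so the roots are irrational. The cubic discriminant is Δ = -322224 < 0, so there is one real root and a complex-conjugate pair. p(0) = -36 and p(1) = 13 have opposite signs, so a root lies in (0, 1); Newton's method refines it to λ ≈ 0.77. Dividing out (λ - (0.77)) leaves approximately λ^2 + 8.77λ + 46.7529. For λ^2 + 8.77λ + 46.7529 the discriminant is -110.0988. It is negative, so the remaining roots are the complex-conjugate pair λ ≈ -4.385 ± 5.2464i. Their product equals the constant term, so |λ|^2 ≈ 46.7529 and |λ| ≈ 6.8376.
Thus the eigenvalues (to 4 decimals) are 0.77 (modulus 0.77); -4.385 ± 5.2464i (modulus 6.8376). The spectral radius is the largest modulus: r(A) ≈ 6.8376. (Cross-check: r(A) ≤ ||A||_2 ≈ 7.9914; equality holds whenever A is normal, though it can also hold for some non-normal A.)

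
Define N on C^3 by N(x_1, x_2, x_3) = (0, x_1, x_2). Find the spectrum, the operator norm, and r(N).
sigma(N) = {0}; ||N|| = 1; r(N) = 0. (N is nilpotent with N^3 = 0.)

On C^3, N is a strictly lower-triangular matrix with 1 on the subdiagonal and zeros elsewhere, so its characteristic polynomial is lambda^3 and every eigenvalue is 0: sigma(N) = {0}. For the operator norm, N e_i = e_{i+1} for i = 1, ..., 2 and N e_3 = 0, so the singular values of N are 1 (with multiplicity 2) and 0; hence ||N|| = 1. The spectral radius r(N) = max|lambda| = 0. Note ||N|| > r(N) — characteristic of non-normal nilpotent operators. Indeed N^3 = 0.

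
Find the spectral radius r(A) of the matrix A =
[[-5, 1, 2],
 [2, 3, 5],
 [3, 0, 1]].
r(A) = (5 + sqrt(45))/2 ≈ 5.8541

The eigenvalues of A are the roots of its characteristic polynomial. With M = A (coefficients from the trace, the sum of principal 2x2 minors, and det A):
  p(λ) = det(λ I - M) = λ^3 + λ^2 - 25λ + 20.
By the rational root theorem any rational root is an integer divisor of 20. Testing λ = 4: p(4) = 64 + 16 - 100 + 20 = 0, so λ = 4 is a root. Dividing out (λ - 4) leaves p(λ) = (λ - 4)(λ^2 + 5λ - 5). For λ^2 + 5λ - 5 the discriminant is 45. It is nonnegative but not a perfect square, so the roots are real and irrational: λ = (-5 ± sqrt(45))/2 ≈ 0.8541, -5.8541.
Thus the eigenvalues (to 4 decimals) are 0.8541 (modulus 0.8541); -5.8541 (modulus 5.8541); 4 (modulus 4). The spectral radius is the largest modulus: r(A) = (5 + sqrt(45))/2 ≈ 5.8541. (Cross-check: r(A) ≤ ||A||_2 ≈ 6.4871; equality holds whenever A is normal, though it can also hold for some non-normal A.)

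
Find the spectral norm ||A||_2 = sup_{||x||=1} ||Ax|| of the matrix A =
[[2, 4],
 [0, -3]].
||A||_2 = sqrt((29 + sqrt(697))/2) ≈ 5.2631 (= sqrt(largest eigenvalue of A^T A))

||A||_2 = sigma_max(A) = sqrt(lambda_max(A^T A)). Form the symmetric matrix M = A^T A =
[[4, 8],
 [8, 25]].
Its characteristic polynomial (trace, determinant of M give the coefficients) is
  p(λ) = det(λ I - M) = λ^2 - 29λ + 36.
For λ^2 - 29λ + 36 the discriminant is 697. It is nonnegative but not a perfect square, so the roots are real and irrational: λ = (29 ± sqrt(697))/2 ≈ 27.7004, 1.2996.
So the eigenvalues of A^T A are ≈ 1.2996, 27.7004 (all ≥ 0, as they must be for A^T A). The largest is λ_max = (29 + sqrt(697))/2 ≈ 27.7004, hence ||A||_2 = sqrt(λ_max) = sqrt((29 + sqrt(697))/2) ≈ 5.2631.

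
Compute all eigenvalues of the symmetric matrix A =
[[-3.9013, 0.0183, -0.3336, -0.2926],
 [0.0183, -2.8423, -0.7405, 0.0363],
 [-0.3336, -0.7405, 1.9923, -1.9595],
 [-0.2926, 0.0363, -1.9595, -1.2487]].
sigma(A) ≈ {-4, -3, -2, 3}

A is real symmetric, so its spectrum consists of real eigenvalues. Expanding the characteristic polynomial of the displayed matrix gives
  det(λ I - A) = p(λ) = λ^4 + (6)λ^3 + (-1)λ^2 + (-54)λ + (-72).
Solving p(λ) = 0 yields eigenvalues ≈ -4, -3, -2, 3. (A is shown rounded to 4 decimals, so these recover the underlying integer eigenvalues to within that precision.)
Verification: the trace of A = -6 equals the sum of eigenvalues -6, and det(A) ≈ -72.0005 matches the eigenvalue product -72.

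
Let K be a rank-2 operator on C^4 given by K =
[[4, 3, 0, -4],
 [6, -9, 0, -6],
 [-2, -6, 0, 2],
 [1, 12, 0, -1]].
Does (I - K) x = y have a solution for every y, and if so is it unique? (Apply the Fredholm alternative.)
(I - K) is invertible (det(I - K) = 34 ≠ 0), so for every y in C^4 the equation (I - K) x = y has a unique solution.

K has rank 2 and factors as K = U V^T = u1 v1^T + u2 v2^T with u1 = (-1, -3, 0, 1), v1 = (-2, 3, 0, 2), u2 = (-2, 0, 2, -3), v2 = (-1, -3, 0, 1) (multiplying out reproduces the displayed K). The nonzero eigenvalues of U V^T coincide with those of the 2 x 2 matrix G = V^T U = [[v1·u1, v1·u2], [v2·u1, v2·u2]] = [[-5, -2], [11, -1]], and by the Sylvester determinant identity det(I_4 - U V^T) = det(I_2 - V^T U) = det([[6, 2], [-11, 2]]) = (6)(2) - (2)(-11) = 34. (Direct check: I - K =
[[-3, -3, 0, 4],
 [-6, 10, 0, 6],
 [2, 6, 1, -2],
 [-1, -12, 0, 2]]
has determinant 34.) The finite-dimensional Fredholm alternative says: either (I - K) is invertible, or ker(I - K) ≠ {0} and then range(I - K) = ker((I - K)^*)^⊥, with dim ker(I - K) = dim ker((I - K)^*). Since det(I - K) ≠ 0, 1 is not an eigenvalue of K and ker(I - K) = {0}, so we are in the first case: for every y there is a unique x = (I - K)^(-1) y. (Explicitly, by the Woodbury identity, (I - U V^T)^(-1) = I + U (I_2 - G)^(-1) V^T.)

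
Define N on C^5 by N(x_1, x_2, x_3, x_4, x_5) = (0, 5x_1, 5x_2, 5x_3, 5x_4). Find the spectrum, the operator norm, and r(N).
sigma(N) = {0}; ||N|| = 5; r(N) = 0. (N is nilpotent with N^5 = 0.)

On C^5, N is a strictly lower-triangular matrix with 5 on the subdiagonal and zeros elsewhere, so its characteristic polynomial is lambda^5 and every eigenvalue is 0: sigma(N) = {0}. For the operator norm, N e_i = 5e_{i+1} for i = 1, ..., 4 and N e_5 = 0, so the singular values of N are 5 (with multiplicity 4) and 0; hence ||N|| = 5. The spectral radius r(N) = max|lambda| = 0. Note ||N|| > r(N) — characteristic of non-normal nilpotent operators. Indeed N^5 = 0.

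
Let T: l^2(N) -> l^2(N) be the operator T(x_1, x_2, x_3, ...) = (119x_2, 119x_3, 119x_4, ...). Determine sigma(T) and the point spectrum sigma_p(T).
sigma(T) = closed disk {z in C : |z| ≤ 119}; sigma_p(T) = open disk {z in C : |z| < 119}

Note T = 119·V where V is the unit left shift (V x)_k = x_{k+1}; so sigma(T) = 119·sigma(V) and ||T|| = 119||V||. ||T x||^2 = 14161sum_{k≥2} |x_k|^2 ≤ 14161||x||^2, with equality on {x : x_1 = 0}, so ||T|| = 119. For any lambda with |lambda| < 119, set r = lambda/119 (|r| < 1); the vector x = (1, r, r^2, ...) is in l^2 and satisfies T x = 119(r, r^2, ...) = lambda x, so lambda is an eigenvalue. On the boundary |lambda| = 119 the geometric series diverges, so no l^2 eigenvector exists, but these lambda lie in the approximate point spectrum. Hence sigma(T) is the closed disk of radius 119 and sigma_p(T) is the open disk.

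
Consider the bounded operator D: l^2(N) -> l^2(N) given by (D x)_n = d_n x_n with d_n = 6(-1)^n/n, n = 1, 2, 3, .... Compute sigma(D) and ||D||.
sigma(D) = {6(-1)^n/n : n ≥ 1} ∪ {0}; ||D|| = 6

A bounded diagonal operator on l^2 with diagonal entries d_n has spectrum equal to the closure of {d_n : n ≥ 1}: every d_n is an eigenvalue (with eigenvector e_n), so {d_n} ⊂ sigma(D); the spectrum is closed, so its closure is too; and for lambda not in the closure, (D - lambda I) has bounded inverse (the diagonal entries 1/(d_n - lambda) are bounded). For our sequence d_n = 6(-1)^n/n, n = 1, 2, 3, ...:
  - {d_n} = {6(-1)^n/n : n ≥ 1}; the only limit point is 0
  - closure = {6(-1)^n/n : n ≥ 1} ∪ {0}
For the norm: a diagonal operator has ||D|| = sup_n |d_n|. Here |d_n| = 6/n is decreasing, so sup_n |d_n| = |d_1| = 6. So ||D|| = 6.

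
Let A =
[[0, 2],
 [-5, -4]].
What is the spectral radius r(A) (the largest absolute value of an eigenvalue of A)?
r(A) = sqrt(10) ≈ 3.1623

The eigenvalues of A are the roots of its characteristic polynomial. With M = A (coefficients from the trace and determinant):
  p(λ) = det(λ I - M) = λ^2 + 4λ + 10.
For λ^2 + 4λ + 10 the discriminant is -24. It is negative, so the roots are the complex-conjugate pair λ = -2 ± (sqrt(24)/2) i ≈ -2 ± 2.4495i. For a conjugate pair the product of the roots equals the constant term, so |λ|^2 = 10 and |λ| = sqrt(10) ≈ 3.1623.
Thus the eigenvalues (to 4 decimals) are -2 ± 2.4495i (modulus 3.1623). The spectral radius is the largest modulus: r(A) = sqrt(10) ≈ 3.1623. (Cross-check: r(A) ≤ ||A||_2 ≈ 6.5311; equality holds whenever A is normal, though it can also hold for some non-normal A.)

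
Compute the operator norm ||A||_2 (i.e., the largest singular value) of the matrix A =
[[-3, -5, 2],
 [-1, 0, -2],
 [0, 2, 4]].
||A||_2 ≈ 6.1822 (= sqrt(largest eigenvalue of A^T A))

||A||_2 = sigma_max(A) = sqrt(lambda_max(A^T A)). Form the symmetric matrix M = A^T A =
[[10, 15, -4],
 [15, 29, -2],
 [-4, -2, 24]].
Its characteristic polynomial (trace, sum of principal 2x2 minors, determinant of M give the coefficients) is
  p(λ) = det(λ I - M) = λ^3 - 63λ^2 + 981λ - 1296.
No integer candidate from the rational root theorem (±divisors of 1296) is a root, so the roots are irrational. The cubic discriminant is Δ = 143453349 > 0, so there are three distinct real roots. p(1) = -377 and p(2) = 422 have opposite signs, so a root lies in (1, 2); Newton's method refines it to λ ≈ 1.4537. p(23) = 107 and p(24) = -216 have opposite signs, so a root lies in (23, 24); Newton's method refines it to λ ≈ 23.3263. p(38) = -118 and p(39) = 459 have opposite signs, so a root lies in (38, 39); Newton's method refines it to λ ≈ 38.22. Check (Vieta): the three roots sum to 63, matching tr M = 63.
So the eigenvalues of A^T A are ≈ 1.4537, 23.3263, 38.22 (all ≥ 0, as they must be for A^T A). The largest is λ_max ≈ 38.22, hence ||A||_2 = sqrt(λ_max) ≈ 6.1822.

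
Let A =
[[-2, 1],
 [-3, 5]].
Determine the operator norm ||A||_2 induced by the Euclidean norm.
||A||_2 = sqrt((39 + sqrt(1325))/2) ≈ 6.1401 (= sqrt(largest eigenvalue of A^T A))

||A||_2 = sigma_max(A) = sqrt(lambda_max(A^T A)). Form the symmetric matrix M = A^T A =
[[13, -17],
 [-17, 26]].
Its characteristic polynomial (trace, determinant of M give the coefficients) is
  p(λ) = det(λ I - M) = λ^2 - 39λ + 49.
For λ^2 - 39λ + 49 the discriminant is 1325. It is nonnegative but not a perfect square, so the roots are real and irrational: λ = (39 ± sqrt(1325))/2 ≈ 37.7003, 1.2997.
So the eigenvalues of A^T A are ≈ 1.2997, 37.7003 (all ≥ 0, as they must be for A^T A). The largest is λ_max = (39 + sqrt(1325))/2 ≈ 37.7003, hence ||A||_2 = sqrt(λ_max) = sqrt((39 + sqrt(1325))/2) ≈ 6.1401.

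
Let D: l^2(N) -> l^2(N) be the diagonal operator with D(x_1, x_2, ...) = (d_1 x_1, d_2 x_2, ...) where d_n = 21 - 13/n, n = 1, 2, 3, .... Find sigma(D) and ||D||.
sigma(D) = {21 - 13/n : n ≥ 1} ∪ {21}; ||D|| = 21

A bounded diagonal operator on l^2 with diagonal entries d_n has spectrum equal to the closure of {d_n : n ≥ 1}: every d_n is an eigenvalue (with eigenvector e_n), so {d_n} ⊂ sigma(D); the spectrum is closed, so its closure is too; and for lambda not in the closure, (D - lambda I) has bounded inverse (the diagonal entries 1/(d_n - lambda) are bounded). For our sequence d_n = 21 - 13/n, n = 1, 2, 3, ...:
  - {d_n} = {21 - 13/n : n ≥ 1}; the only limit point is 21
  - closure = {21 - 13/n : n ≥ 1} ∪ {21}
For the norm: a diagonal operator has ||D|| = sup_n |d_n|. Here d_n = 21 - 13/n increases monotonically from d_1 = 8 toward 21, with all terms in [8, 21); so sup_n |d_n| = 21 (the supremum is the limit, not attained). So ||D|| = 21.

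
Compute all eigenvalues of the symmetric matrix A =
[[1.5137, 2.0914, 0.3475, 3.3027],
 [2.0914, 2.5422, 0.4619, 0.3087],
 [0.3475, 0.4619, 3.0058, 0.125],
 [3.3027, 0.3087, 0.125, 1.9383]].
sigma(A) ≈ {-2, 2, 3, 6}

A is real symmetric, so its spectrum consists of real eigenvalues. Expanding the characteristic polynomial of the displayed matrix gives
  det(λ I - A) = p(λ) = λ^4 + (-9)λ^3 + (14)λ^2 + (36)λ + (-72).
Solving p(λ) = 0 yields eigenvalues ≈ -2, 2, 3, 6. (A is shown rounded to 4 decimals, so these recover the underlying integer eigenvalues to within that precision.)
Verification: the trace of A = 9 equals the sum of eigenvalues 9, and det(A) ≈ -71.9996 matches the eigenvalue product -72.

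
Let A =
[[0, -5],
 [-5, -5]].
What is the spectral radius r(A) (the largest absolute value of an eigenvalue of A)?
r(A) = (5 + sqrt(125))/2 ≈ 8.0902

The eigenvalues of A are the roots of its characteristic polynomial. With M = A (coefficients from the trace and determinant):
  p(λ) = det(λ I - M) = λ^2 + 5λ - 25.
For λ^2 + 5λ - 25 the discriminant is 125. It is nonnegative but not a perfect square, so the roots are real and irrational: λ = (-5 ± sqrt(125))/2 ≈ 3.0902, -8.0902.
Thus the eigenvalues (to 4 decimals) are 3.0902 (modulus 3.0902); -8.0902 (modulus 8.0902). The spectral radius is the largest modulus: r(A) = (5 + sqrt(125))/2 ≈ 8.0902. (Cross-check: r(A) ≤ ||A||_2 ≈ 8.0902; equality holds whenever A is normal, though it can also hold for some non-normal A.)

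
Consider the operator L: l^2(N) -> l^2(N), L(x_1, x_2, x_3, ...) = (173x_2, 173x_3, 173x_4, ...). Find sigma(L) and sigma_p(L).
sigma(L) = closed disk {z in C : |z| ≤ 173}; sigma_p(L) = open disk {z in C : |z| < 173}

Note L = 173·V where V is the unit left shift (V x)_k = x_{k+1}; so sigma(L) = 173·sigma(V) and ||L|| = 173||V||. ||L x||^2 = 29929sum_{k≥2} |x_k|^2 ≤ 29929||x||^2, with equality on {x : x_1 = 0}, so ||L|| = 173. For any lambda with |lambda| < 173, set r = lambda/173 (|r| < 1); the vector x = (1, r, r^2, ...) is in l^2 and satisfies L x = 173(r, r^2, ...) = lambda x, so lambda is an eigenvalue. On the boundary |lambda| = 173 the geometric series diverges, so no l^2 eigenvector exists, but these lambda lie in the approximate point spectrum. Hence sigma(L) is the closed disk of radius 173 and sigma_p(L) is the open disk.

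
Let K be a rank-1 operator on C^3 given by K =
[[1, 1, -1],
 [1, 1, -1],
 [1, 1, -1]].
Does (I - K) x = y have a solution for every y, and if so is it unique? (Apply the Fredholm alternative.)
(I - K) is singular (det(I - K) = 0, i.e. 1 ∈ sigma(K)). (I - K) x = y is solvable iff y ⊥ ker((I - K)^*) = span{(1, 1, -1)}, i.e. iff y_1 + y_2 - y_3 = 0. When solvable, the solutions are x = y + c·(1, 1, 1), c arbitrary (ker(I - K) = span{(1, 1, 1)}, dimension 1).

K has rank 1, so it is an outer product K = u v^T: every row of K is a multiple of one row vector. Reading off the entries, u = (1, 1, 1) and v = (1, 1, -1) (row i of K equals u_i·v^T). A rank-one matrix u v^T satisfies K u = u (v·u) and kills the (2)-dimensional subspace v^⊥, so its characteristic polynomial is lambda^2 (lambda - v·u) with v·u = tr K = 1. Hence the eigenvalues of I - K are 1 (multiplicity 2) and 1 - (1) = 0, so det(I - K) = 0. (Direct check: I - K =
[[0, -1, 1],
 [-1, 0, 1],
 [-1, -1, 2]]
has determinant 0.) So 1 is an eigenvalue of K and (I - K) is not invertible. The finite-dimensional Fredholm alternative says: either (I - K) is invertible, or ker(I - K) ≠ {0} and then range(I - K) = ker((I - K)^*)^⊥, with dim ker(I - K) = dim ker((I - K)^*). We are in the second case, so we need both kernels. Kernel of I - K: (I - K) u = u - u (v·u) = u - u = 0, so ker(I - K) = span{u} = span{(1, 1, 1)} (it is exactly 1-dimensional because rank(I - K) = 2). Kernel of the adjoint: K is real, so (I - K)^* = I - K^T = I - v u^T, and (I - v u^T) v = v - v (u·v) = 0; hence ker((I - K)^*) = span{v} = span{(1, 1, -1)}. Therefore (I - K) x = y is solvable iff <y, v> = 0, i.e. iff y_1 + y_2 - y_3 = 0. When this holds, K y = u (v·y) = 0, so (I - K) y = y and x = y is a particular solution; the full solution set is the line x = y + c·u = y + c·(1, 1, 1), c ∈ C.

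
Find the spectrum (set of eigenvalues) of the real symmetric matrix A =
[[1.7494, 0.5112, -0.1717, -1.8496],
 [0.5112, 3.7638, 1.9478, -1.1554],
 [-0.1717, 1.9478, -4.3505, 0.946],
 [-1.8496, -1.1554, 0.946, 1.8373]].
sigma(A) ≈ {-5, 0, 3, 5}

A is real symmetric, so its spectrum consists of real eigenvalues. Expanding the characteristic polynomial of the displayed matrix gives
  det(λ I - A) = p(λ) = λ^4 + (-3)λ^3 + (-25)λ^2 + (75)λ + (-0.0015).
Solving p(λ) = 0 yields eigenvalues ≈ -5, 0, 3, 5. (A is shown rounded to 4 decimals, so these recover the underlying integer eigenvalues to within that precision.)
Verification: the trace of A = 3 equals the sum of eigenvalues 3, and det(A) ≈ -0.0015 matches the eigenvalue product 0.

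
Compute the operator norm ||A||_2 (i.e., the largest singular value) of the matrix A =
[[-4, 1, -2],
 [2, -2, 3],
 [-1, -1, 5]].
||A||_2 ≈ 6.8662 (= sqrt(largest eigenvalue of A^T A))

||A||_2 = sigma_max(A) = sqrt(lambda_max(A^T A)). Form the symmetric matrix M = A^T A =
[[21, -7, 9],
 [-7, 6, -13],
 [9, -13, 38]].
Its characteristic polynomial (trace, sum of principal 2x2 minors, determinant of M give the coefficients) is
  p(λ) = det(λ I - M) = λ^3 - 65λ^2 + 853λ - 529.
No integer candidate from the rational root theorem (±divisors of 529) is a root, so the roots are irrational. The cubic discriminant is Δ = 530831200 > 0, so there are three distinct real roots. p(0) = -529 and p(1) = 260 have opposite signs, so a root lies in (0, 1); Newton's method refines it to λ ≈ 0.6523. p(17) = 100 and p(18) = -403 have opposite signs, so a root lies in (17, 18); Newton's method refines it to λ ≈ 17.2029. p(47) = -200 and p(48) = 1247 have opposite signs, so a root lies in (47, 48); Newton's method refines it to λ ≈ 47.1448. Check (Vieta): the three roots sum to 65, matching tr M = 65.
So the eigenvalues of A^T A are ≈ 0.6523, 17.2029, 47.1448 (all ≥ 0, as they must be for A^T A). The largest is λ_max ≈ 47.1448, hence ||A||_2 = sqrt(λ_max) ≈ 6.8662.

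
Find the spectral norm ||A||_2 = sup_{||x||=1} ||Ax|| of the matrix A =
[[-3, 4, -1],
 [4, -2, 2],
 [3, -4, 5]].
||A||_2 ≈ 9.5372 (= sqrt(largest eigenvalue of A^T A))

||A||_2 = sigma_max(A) = sqrt(lambda_max(A^T A)). Form the symmetric matrix M = A^T A =
[[34, -32, 26],
 [-32, 36, -28],
 [26, -28, 30]].
Its characteristic polynomial (trace, sum of principal 2x2 minors, determinant of M give the coefficients) is
  p(λ) = det(λ I - M) = λ^3 - 100λ^2 + 840λ - 1600.
No integer candidate from the rational root theorem (±divisors of 1600) is a root, so the roots are irrational. The cubic discriminant is Δ = 635264000 > 0, so there are three distinct real roots. p(2) = -312 and p(3) = 47 have opposite signs, so a root lies in (2, 3); Newton's method refines it to λ ≈ 2.8334. p(6) = 56 and p(7) = -277 have opposite signs, so a root lies in (6, 7); Newton's method refines it to λ ≈ 6.2082. p(90) = -7000 and p(91) = 311 have opposite signs, so a root lies in (90, 91); Newton's method refines it to λ ≈ 90.9584. Check (Vieta): the three roots sum to 100, matching tr M = 100.
So the eigenvalues of A^T A are ≈ 2.8334, 6.2082, 90.9584 (all ≥ 0, as they must be for A^T A). The largest is λ_max ≈ 90.9584, hence ||A||_2 = sqrt(λ_max) ≈ 9.5372.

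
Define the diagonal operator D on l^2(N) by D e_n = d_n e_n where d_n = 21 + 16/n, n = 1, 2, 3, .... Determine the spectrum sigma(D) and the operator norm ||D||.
sigma(D) = {21 + 16/n : n ≥ 1} ∪ {21}; ||D|| = 37

A bounded diagonal operator on l^2 with diagonal entries d_n has spectrum equal to the closure of {d_n : n ≥ 1}: every d_n is an eigenvalue (with eigenvector e_n), so {d_n} ⊂ sigma(D); the spectrum is closed, so its closure is too; and for lambda not in the closure, (D - lambda I) has bounded inverse (the diagonal entries 1/(d_n - lambda) are bounded). For our sequence d_n = 21 + 16/n, n = 1, 2, 3, ...:
  - {d_n} = {21 + 16/n : n ≥ 1}; the only limit point is 21
  - closure = {21 + 16/n : n ≥ 1} ∪ {21}
For the norm: a diagonal operator has ||D|| = sup_n |d_n|. Here d_n = 21 + 16/n is positive and decreasing, so sup_n |d_n| = d_1 = 21 + 16 = 37. So ||D|| = 37.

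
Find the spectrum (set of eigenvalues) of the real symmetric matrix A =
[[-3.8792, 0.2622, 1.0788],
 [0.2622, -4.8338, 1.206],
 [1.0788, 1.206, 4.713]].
sigma(A) ≈ {-5, -4, 5}

A is real symmetric, so its spectrum consists of real eigenvalues. Expanding the characteristic polynomial of the displayed matrix gives
  det(λ I - A) = p(λ) = λ^3 + (4)λ^2 + (-25)λ + (-100).
Solving p(λ) = 0 yields eigenvalues ≈ -5, -4, 5. (A is shown rounded to 4 decimals, so these recover the underlying integer eigenvalues to within that precision.)
Verification: the trace of A = -4 equals the sum of eigenvalues -4, and det(A) ≈ 100.0007 matches the eigenvalue product 100.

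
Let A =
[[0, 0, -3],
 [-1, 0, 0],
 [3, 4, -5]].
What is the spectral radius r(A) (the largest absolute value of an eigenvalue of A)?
r(A) ≈ 3.7436

The eigenvalues of A are the roots of its characteristic polynomial. With M = A (coefficients from the trace, the sum of principal 2x2 minors, and det A):
  p(λ) = det(λ I - M) = λ^3 + 5λ^2 + 9λ - 12.
No integer candidate from the rational root theorem (±divisors of 12) is a root, so the roots are irrational. The cubic discriminant is Δ = -8499 < 0, so there is one real root and a complex-conjugate pair. p(0) = -12 and p(1) = 3 have opposite signs, so a root lies in (0, 1); Newton's method refines it to λ ≈ 0.8563. Dividing out (λ - (0.8563)) leaves approximately λ^2 + 5.8563λ + 14.0145. For λ^2 + 5.8563λ + 14.0145 the discriminant is -21.7621. It is negative, so the remaining roots are the complex-conjugate pair λ ≈ -2.9281 ± 2.3325i. Their product equals the constant term, so |λ|^2 ≈ 14.0145 and |λ| ≈ 3.7436.
Thus the eigenvalues (to 4 decimals) are 0.8563 (modulus 0.8563); -2.9281 ± 2.3325i (modulus 3.7436). The spectral radius is the largest modulus: r(A) ≈ 3.7436. (Cross-check: r(A) ≤ ||A||_2 ≈ 7.4197; equality holds whenever A is normal, though it can also hold for some non-normal A.)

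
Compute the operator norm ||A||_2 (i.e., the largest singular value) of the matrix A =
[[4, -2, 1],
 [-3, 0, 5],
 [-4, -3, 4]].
||A||_2 ≈ 8.4469 (= sqrt(largest eigenvalue of A^T A))

||A||_2 = sigma_max(A) = sqrt(lambda_max(A^T A)). Form the symmetric matrix M = A^T A =
[[41, 4, -27],
 [4, 13, -14],
 [-27, -14, 42]].
Its characteristic polynomial (trace, sum of principal 2x2 minors, determinant of M give the coefficients) is
  p(λ) = det(λ I - M) = λ^3 - 96λ^2 + 1860λ - 7225.
No integer candidate from the rational root theorem (±divisors of 7225) is a root, so the roots are irrational. The cubic discriminant is Δ = 2387690325 > 0, so there are three distinct real roots. p(5) = -200 and p(6) = 695 have opposite signs, so a root lies in (5, 6); Newton's method refines it to λ ≈ 5.2087. p(19) = 318 and p(20) = -425 have opposite signs, so a root lies in (19, 20); Newton's method refines it to λ ≈ 19.4405. p(71) = -1190 and p(72) = 2279 have opposite signs, so a root lies in (71, 72); Newton's method refines it to λ ≈ 71.3508. Check (Vieta): the three roots sum to 96, matching tr M = 96.
So the eigenvalues of A^T A are ≈ 5.2087, 19.4405, 71.3508 (all ≥ 0, as they must be for A^T A). The largest is λ_max ≈ 71.3508, hence ||A||_2 = sqrt(λ_max) ≈ 8.4469.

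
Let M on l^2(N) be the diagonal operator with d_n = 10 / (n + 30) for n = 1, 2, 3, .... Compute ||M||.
||M|| = 10/31 (attained at n = 1)

For M diagonal, ||M|| = sup_n |d_n| = sup_n 10/(n + 30). This is positive and strictly decreasing in n, so the supremum is attained at n = 1: d_1 = 10/(1 + 30) = 10/31. Hence ||M|| = 10/31.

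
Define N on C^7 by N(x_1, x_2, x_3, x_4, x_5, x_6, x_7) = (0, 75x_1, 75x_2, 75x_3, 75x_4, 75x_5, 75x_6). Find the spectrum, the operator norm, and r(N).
sigma(N) = {0}; ||N|| = 75; r(N) = 0. (N is nilpotent with N^7 = 0.)

On C^7, N is a strictly lower-triangular matrix with 75 on the subdiagonal and zeros elsewhere, so its characteristic polynomial is lambda^7 and every eigenvalue is 0: sigma(N) = {0}. For the operator norm, N e_i = 75e_{i+1} for i = 1, ..., 6 and N e_7 = 0, so the singular values of N are 75 (with multiplicity 6) and 0; hence ||N|| = 75. The spectral radius r(N) = max|lambda| = 0. Note ||N|| > r(N) — characteristic of non-normal nilpotent operators. Indeed N^7 = 0.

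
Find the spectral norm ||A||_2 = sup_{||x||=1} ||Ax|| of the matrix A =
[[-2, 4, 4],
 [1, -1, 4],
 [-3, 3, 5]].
||A||_2 ≈ 9.0669 (= sqrt(largest eigenvalue of A^T A))

||A||_2 = sigma_max(A) = sqrt(lambda_max(A^T A)). Form the symmetric matrix M = A^T A =
[[14, -18, -19],
 [-18, 26, 27],
 [-19, 27, 57]].
Its characteristic polynomial (trace, sum of principal 2x2 minors, determinant of M give the coefficients) is
  p(λ) = det(λ I - M) = λ^3 - 97λ^2 + 1230λ - 1156.
No integer candidate from the rational root theorem (±divisors of 1156) is a root, so the roots are irrational. The cubic discriminant is Δ = 5017729556 > 0, so there are three distinct real roots. p(1) = -22 and p(2) = 924 have opposite signs, so a root lies in (1, 2); Newton's method refines it to λ ≈ 1.0212. p(13) = 638 and p(14) = -204 have opposite signs, so a root lies in (13, 14); Newton's method refines it to λ ≈ 13.7696. p(82) = -1156 and p(83) = 4488 have opposite signs, so a root lies in (82, 83); Newton's method refines it to λ ≈ 82.2092. Check (Vieta): the three roots sum to 97, matching tr M = 97.
So the eigenvalues of A^T A are ≈ 1.0212, 13.7696, 82.2092 (all ≥ 0, as they must be for A^T A). The largest is λ_max ≈ 82.2092, hence ||A||_2 = sqrt(λ_max) ≈ 9.0669.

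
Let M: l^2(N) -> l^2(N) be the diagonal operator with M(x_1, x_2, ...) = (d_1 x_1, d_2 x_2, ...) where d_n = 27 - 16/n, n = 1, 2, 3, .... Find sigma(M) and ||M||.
sigma(M) = {27 - 16/n : n ≥ 1} ∪ {27}; ||M|| = 27

A bounded diagonal operator on l^2 with diagonal entries d_n has spectrum equal to the closure of {d_n : n ≥ 1}: every d_n is an eigenvalue (with eigenvector e_n), so {d_n} ⊂ sigma(M); the spectrum is closed, so its closure is too; and for lambda not in the closure, (M - lambda I) has bounded inverse (the diagonal entries 1/(d_n - lambda) are bounded). For our sequence d_n = 27 - 16/n, n = 1, 2, 3, ...:
  - {d_n} = {27 - 16/n : n ≥ 1}; the only limit point is 27
  - closure = {27 - 16/n : n ≥ 1} ∪ {27}
For the norm: a diagonal operator has ||M|| = sup_n |d_n|. Here d_n = 27 - 16/n increases monotonically from d_1 = 11 toward 27, with all terms in [11, 27); so sup_n |d_n| = 27 (the supremum is the limit, not attained). So ||M|| = 27.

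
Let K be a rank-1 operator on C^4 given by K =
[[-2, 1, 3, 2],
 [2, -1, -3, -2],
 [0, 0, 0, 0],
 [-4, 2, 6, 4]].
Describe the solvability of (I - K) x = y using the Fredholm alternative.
(I - K) is singular (det(I - K) = 0, i.e. 1 ∈ sigma(K)). (I - K) x = y is solvable iff y ⊥ ker((I - K)^*) = span{(-2, 1, 3, 2)}, i.e. iff -2y_1 + y_2 + 3y_3 + 2y_4 = 0. When solvable, the solutions are x = y + c·(1, -1, 0, 2), c arbitrary (ker(I - K) = span{(1, -1, 0, 2)}, dimension 1).

K has rank 1, so it is an outer product K = u v^T: every row of K is a multiple of one row vector. Reading off the entries, u = (1, -1, 0, 2) and v = (-2, 1, 3, 2) (row i of K equals u_i·v^T). A rank-one matrix u v^T satisfies K u = u (v·u) and kills the (3)-dimensional subspace v^⊥, so its characteristic polynomial is lambda^3 (lambda - v·u) with v·u = tr K = 1. Hence the eigenvalues of I - K are 1 (multiplicity 3) and 1 - (1) = 0, so det(I - K) = 0. (Direct check: I - K =
[[3, -1, -3, -2],
 [-2, 2, 3, 2],
 [0, 0, 1, 0],
 [4, -2, -6, -3]]
has determinant 0.) So 1 is an eigenvalue of K and (I - K) is not invertible. The finite-dimensional Fredholm alternative says: either (I - K) is invertible, or ker(I - K) ≠ {0} and then range(I - K) = ker((I - K)^*)^⊥, with dim ker(I - K) = dim ker((I - K)^*). We are in the second case, so we need both kernels. Kernel of I - K: (I - K) u = u - u (v·u) = u - u = 0, so ker(I - K) = span{u} = span{(1, -1, 0, 2)} (it is exactly 1-dimensional because rank(I - K) = 3). Kernel of the adjoint: K is real, so (I - K)^* = I - K^T = I - v u^T, and (I - v u^T) v = v - v (u·v) = 0; hence ker((I - K)^*) = span{v} = span{(-2, 1, 3, 2)}. Therefore (I - K) x = y is solvable iff <y, v> = 0, i.e. iff -2y_1 + y_2 + 3y_3 + 2y_4 = 0. When this holds, K y = u (v·y) = 0, so (I - K) y = y and x = y is a particular solution; the full solution set is the line x = y + c·u = y + c·(1, -1, 0, 2), c ∈ C.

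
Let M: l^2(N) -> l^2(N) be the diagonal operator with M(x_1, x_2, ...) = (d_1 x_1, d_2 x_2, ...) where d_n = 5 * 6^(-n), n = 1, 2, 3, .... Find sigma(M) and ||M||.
sigma(M) = {5 * 6^(-n) : n ≥ 1} ∪ {0}; ||M|| = 5/6

A bounded diagonal operator on l^2 with diagonal entries d_n has spectrum equal to the closure of {d_n : n ≥ 1}: every d_n is an eigenvalue (with eigenvector e_n), so {d_n} ⊂ sigma(M); the spectrum is closed, so its closure is too; and for lambda not in the closure, (M - lambda I) has bounded inverse (the diagonal entries 1/(d_n - lambda) are bounded). For our sequence d_n = 5 * 6^(-n), n = 1, 2, 3, ...:
  - {d_n} = {5 * 6^(-n) : n ≥ 1}; the only limit point is 0
  - closure = {5 * 6^(-n) : n ≥ 1} ∪ {0}
For the norm: a diagonal operator has ||M|| = sup_n |d_n|. Here d_n = 5 * 6^(-n) is positive and decreasing, so sup_n |d_n| = d_1 = 5/6. So ||M|| = 5/6.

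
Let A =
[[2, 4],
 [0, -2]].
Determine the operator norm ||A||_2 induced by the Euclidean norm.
||A||_2 = sqrt((24 + sqrt(512))/2) ≈ 4.8284 (= sqrt(largest eigenvalue of A^T A))

||A||_2 = sigma_max(A) = sqrt(lambda_max(A^T A)). Form the symmetric matrix M = A^T A =
[[4, 8],
 [8, 20]].
Its characteristic polynomial (trace, determinant of M give the coefficients) is
  p(λ) = det(λ I - M) = λ^2 - 24λ + 16.
For λ^2 - 24λ + 16 the discriminant is 512. It is nonnegative but not a perfect square, so the roots are real and irrational: λ = (24 ± sqrt(512))/2 ≈ 23.3137, 0.6863.
So the eigenvalues of A^T A are ≈ 0.6863, 23.3137 (all ≥ 0, as they must be for A^T A). The largest is λ_max = (24 + sqrt(512))/2 ≈ 23.3137, hence ||A||_2 = sqrt(λ_max) = sqrt((24 + sqrt(512))/2) ≈ 4.8284.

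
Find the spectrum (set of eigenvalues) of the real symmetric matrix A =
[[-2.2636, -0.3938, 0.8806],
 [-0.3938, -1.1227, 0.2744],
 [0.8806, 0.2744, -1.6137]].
sigma(A) ≈ {-3, -1} (-1 with multiplicity 2)

A is real symmetric, so its spectrum consists of real eigenvalues. Expanding the characteristic polynomial of the displayed matrix gives
  det(λ I - A) = p(λ) = λ^3 + (5)λ^2 + (7)λ + (3).
Solving p(λ) = 0 yields eigenvalues ≈ -3, -1, -1. (A is shown rounded to 4 decimals, so these recover the underlying integer eigenvalues to within that precision.)
Verification: the trace of A = -5 equals the sum of eigenvalues -5, and det(A) ≈ -3.0000 matches the eigenvalue product -3.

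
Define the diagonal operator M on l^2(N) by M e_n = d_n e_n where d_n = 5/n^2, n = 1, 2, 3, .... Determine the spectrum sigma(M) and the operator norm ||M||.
sigma(M) = {5/n^2 : n ≥ 1} ∪ {0}; ||M|| = 5

A bounded diagonal operator on l^2 with diagonal entries d_n has spectrum equal to the closure of {d_n : n ≥ 1}: every d_n is an eigenvalue (with eigenvector e_n), so {d_n} ⊂ sigma(M); the spectrum is closed, so its closure is too; and for lambda not in the closure, (M - lambda I) has bounded inverse (the diagonal entries 1/(d_n - lambda) are bounded). For our sequence d_n = 5/n^2, n = 1, 2, 3, ...:
  - {d_n} = {5/n^2 : n ≥ 1}; the only limit point is 0
  - closure = {5/n^2 : n ≥ 1} ∪ {0}
For the norm: a diagonal operator has ||M|| = sup_n |d_n|. Here d_n = 5/n^2 is positive and decreasing, so sup_n |d_n| = d_1 = 5. So ||M|| = 5.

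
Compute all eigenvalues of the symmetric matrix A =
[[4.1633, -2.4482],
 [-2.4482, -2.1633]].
sigma(A) ≈ {-3, 5}

A is real symmetric, so its spectrum consists of real eigenvalues. Expanding the characteristic polynomial of the displayed matrix gives
  det(λ I - A) = p(λ) = λ^2 + (-2)λ + (-15).
Solving p(λ) = 0 yields eigenvalues ≈ -3, 5. (A is shown rounded to 4 decimals, so these recover the underlying integer eigenvalues to within that precision.)
Verification: the trace of A = 2 equals the sum of eigenvalues 2, and det(A) ≈ -15.0002 matches the eigenvalue product -15.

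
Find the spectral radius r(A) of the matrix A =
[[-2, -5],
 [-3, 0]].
r(A) = 5

The eigenvalues of A are the roots of its characteristic polynomial. With M = A (coefficients from the trace and determinant):
  p(λ) = det(λ I - M) = λ^2 + 2λ - 15.
For λ^2 + 2λ - 15 the discriminant is 64. It is a perfect square (8^2), so the roots are rational: λ = (-2 ± 8)/2 = 3, -5.
Thus the eigenvalues (to 4 decimals) are 3 (modulus 3); -5 (modulus 5). The spectral radius is the largest modulus: r(A) = 5. (Cross-check: r(A) ≤ ||A||_2 ≈ 5.5373; equality holds whenever A is normal, though it can also hold for some non-normal A.)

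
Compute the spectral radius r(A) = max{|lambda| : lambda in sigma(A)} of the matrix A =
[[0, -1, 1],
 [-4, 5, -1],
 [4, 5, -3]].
r(A) = (6 + sqrt(12))/2 ≈ 4.7321

The eigenvalues of A are the roots of its characteristic polynomial. With M = A (coefficients from the trace, the sum of principal 2x2 minors, and det A):
  p(λ) = det(λ I - M) = λ^3 - 2λ^2 - 18λ + 24.
By the rational root theorem any rational root is an integer divisor of 24. Testing λ = -4: p(-4) = -64 - 32 + 72 + 24 = 0, so λ = -4 is a root. Dividing out (λ + 4) leaves p(λ) = (λ + 4)(λ^2 - 6λ + 6). For λ^2 - 6λ + 6 the discriminant is 12. It is nonnegative but not a perfect square, so the roots are real and irrational: λ = (6 ± sqrt(12))/2 ≈ 4.7321, 1.2679.
Thus the eigenvalues (to 4 decimals) are 4.7321 (modulus 4.7321); 1.2679 (modulus 1.2679); -4 (modulus 4). The spectral radius is the largest modulus: r(A) = (6 + sqrt(12))/2 ≈ 4.7321. (Cross-check: r(A) ≤ ||A||_2 ≈ 7.7693; equality holds whenever A is normal, though it can also hold for some non-normal A.)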